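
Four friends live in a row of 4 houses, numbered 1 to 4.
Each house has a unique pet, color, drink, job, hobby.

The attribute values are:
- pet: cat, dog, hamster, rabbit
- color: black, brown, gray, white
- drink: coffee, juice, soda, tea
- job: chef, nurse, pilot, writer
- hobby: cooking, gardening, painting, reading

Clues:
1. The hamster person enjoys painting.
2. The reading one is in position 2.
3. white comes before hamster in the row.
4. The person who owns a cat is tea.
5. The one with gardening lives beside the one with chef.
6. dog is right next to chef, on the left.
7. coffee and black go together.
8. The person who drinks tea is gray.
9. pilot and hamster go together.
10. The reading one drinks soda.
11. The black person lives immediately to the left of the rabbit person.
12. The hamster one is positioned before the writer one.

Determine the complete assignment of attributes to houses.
Solution:

House | Pet | Color | Drink | Job | Hobby
-----------------------------------------
  1   | dog | black | coffee | nurse | gardening
  2   | rabbit | white | soda | chef | reading
  3   | hamster | brown | juice | pilot | painting
  4   | cat | gray | tea | writer | cooking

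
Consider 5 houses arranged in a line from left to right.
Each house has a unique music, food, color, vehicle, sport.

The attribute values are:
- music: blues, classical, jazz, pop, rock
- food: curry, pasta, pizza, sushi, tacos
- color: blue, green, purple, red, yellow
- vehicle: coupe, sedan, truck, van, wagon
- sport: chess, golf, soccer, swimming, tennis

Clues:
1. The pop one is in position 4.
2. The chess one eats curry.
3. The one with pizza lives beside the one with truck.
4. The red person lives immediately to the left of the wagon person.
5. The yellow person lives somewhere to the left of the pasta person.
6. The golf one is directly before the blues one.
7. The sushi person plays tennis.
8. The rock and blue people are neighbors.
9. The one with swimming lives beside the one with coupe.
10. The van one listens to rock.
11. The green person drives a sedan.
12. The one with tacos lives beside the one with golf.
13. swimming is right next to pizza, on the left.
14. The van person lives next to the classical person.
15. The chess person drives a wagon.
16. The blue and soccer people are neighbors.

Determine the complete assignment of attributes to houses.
Solution:

House | Music | Food | Color | Vehicle | Sport
----------------------------------------------
  1   | rock | tacos | yellow | van | swimming
  2   | classical | pizza | blue | coupe | golf
  3   | blues | pasta | red | truck | soccer
  4   | pop | curry | purple | wagon | chess
  5   | jazz | sushi | green | sedan | tennis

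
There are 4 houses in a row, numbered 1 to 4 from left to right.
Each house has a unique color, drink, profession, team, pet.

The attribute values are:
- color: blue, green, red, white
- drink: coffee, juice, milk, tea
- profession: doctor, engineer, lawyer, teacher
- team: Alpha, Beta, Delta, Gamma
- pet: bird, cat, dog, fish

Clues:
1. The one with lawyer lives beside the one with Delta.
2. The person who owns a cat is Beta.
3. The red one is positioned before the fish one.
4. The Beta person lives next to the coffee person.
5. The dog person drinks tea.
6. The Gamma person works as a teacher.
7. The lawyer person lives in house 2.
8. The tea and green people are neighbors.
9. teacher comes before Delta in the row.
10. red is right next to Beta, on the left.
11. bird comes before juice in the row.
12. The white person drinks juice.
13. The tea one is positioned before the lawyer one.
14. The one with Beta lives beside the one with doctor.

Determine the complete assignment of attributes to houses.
Solution:

House | Color | Drink | Profession | Team | Pet
-----------------------------------------------
  1   | red | tea | teacher | Gamma | dog
  2   | green | milk | lawyer | Beta | cat
  3   | blue | coffee | doctor | Delta | bird
  4   | white | juice | engineer | Alpha | fish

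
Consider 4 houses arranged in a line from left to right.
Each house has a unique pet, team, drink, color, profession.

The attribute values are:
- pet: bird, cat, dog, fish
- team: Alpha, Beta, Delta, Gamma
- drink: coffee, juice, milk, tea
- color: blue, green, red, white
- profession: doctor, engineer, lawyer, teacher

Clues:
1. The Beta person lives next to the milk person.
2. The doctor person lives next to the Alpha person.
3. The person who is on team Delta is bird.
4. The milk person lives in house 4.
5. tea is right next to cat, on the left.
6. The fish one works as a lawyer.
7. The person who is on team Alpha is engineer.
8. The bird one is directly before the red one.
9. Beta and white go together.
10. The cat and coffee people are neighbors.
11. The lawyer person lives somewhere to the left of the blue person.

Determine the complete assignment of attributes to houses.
Solution:

House | Pet | Team | Drink | Color | Profession
-----------------------------------------------
  1   | bird | Delta | tea | green | doctor
  2   | cat | Alpha | juice | red | engineer
  3   | fish | Beta | coffee | white | lawyer
  4   | dog | Gamma | milk | blue | teacher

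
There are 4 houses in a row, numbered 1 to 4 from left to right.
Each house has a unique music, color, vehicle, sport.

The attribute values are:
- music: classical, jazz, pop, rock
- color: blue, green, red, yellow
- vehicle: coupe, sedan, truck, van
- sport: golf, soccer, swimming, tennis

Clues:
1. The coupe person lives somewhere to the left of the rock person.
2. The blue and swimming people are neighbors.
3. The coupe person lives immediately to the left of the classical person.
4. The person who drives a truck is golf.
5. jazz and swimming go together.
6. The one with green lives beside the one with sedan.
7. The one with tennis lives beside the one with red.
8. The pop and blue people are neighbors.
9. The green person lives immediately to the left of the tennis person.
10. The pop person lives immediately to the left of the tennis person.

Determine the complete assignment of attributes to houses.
Solution:

House | Music | Color | Vehicle | Sport
---------------------------------------
  1   | pop | green | coupe | soccer
  2   | classical | blue | sedan | tennis
  3   | jazz | red | van | swimming
  4   | rock | yellow | truck | golf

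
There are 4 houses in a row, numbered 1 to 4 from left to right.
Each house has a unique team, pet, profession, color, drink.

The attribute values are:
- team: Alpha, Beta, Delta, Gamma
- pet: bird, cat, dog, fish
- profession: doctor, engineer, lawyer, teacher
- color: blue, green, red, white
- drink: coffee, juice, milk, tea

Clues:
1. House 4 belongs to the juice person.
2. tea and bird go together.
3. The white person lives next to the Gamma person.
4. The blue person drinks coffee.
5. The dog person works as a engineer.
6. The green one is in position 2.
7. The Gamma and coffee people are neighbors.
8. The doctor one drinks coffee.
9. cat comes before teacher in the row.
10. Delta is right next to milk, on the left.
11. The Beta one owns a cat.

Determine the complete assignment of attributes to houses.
Solution:

House | Team | Pet | Profession | Color | Drink
-----------------------------------------------
  1   | Delta | bird | lawyer | white | tea
  2   | Gamma | dog | engineer | green | milk
  3   | Beta | cat | doctor | blue | coffee
  4   | Alpha | fish | teacher | red | juice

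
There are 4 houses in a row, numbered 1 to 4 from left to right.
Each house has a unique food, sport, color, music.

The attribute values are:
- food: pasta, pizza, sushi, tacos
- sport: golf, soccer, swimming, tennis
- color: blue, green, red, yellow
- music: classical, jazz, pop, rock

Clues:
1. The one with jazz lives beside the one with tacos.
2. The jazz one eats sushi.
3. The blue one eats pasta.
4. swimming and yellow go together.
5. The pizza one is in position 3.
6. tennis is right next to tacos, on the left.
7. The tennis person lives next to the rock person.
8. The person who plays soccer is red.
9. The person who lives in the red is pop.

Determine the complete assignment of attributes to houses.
Solution:

House | Food | Sport | Color | Music
------------------------------------
  1   | sushi | tennis | green | jazz
  2   | tacos | swimming | yellow | rock
  3   | pizza | soccer | red | pop
  4   | pasta | golf | blue | classical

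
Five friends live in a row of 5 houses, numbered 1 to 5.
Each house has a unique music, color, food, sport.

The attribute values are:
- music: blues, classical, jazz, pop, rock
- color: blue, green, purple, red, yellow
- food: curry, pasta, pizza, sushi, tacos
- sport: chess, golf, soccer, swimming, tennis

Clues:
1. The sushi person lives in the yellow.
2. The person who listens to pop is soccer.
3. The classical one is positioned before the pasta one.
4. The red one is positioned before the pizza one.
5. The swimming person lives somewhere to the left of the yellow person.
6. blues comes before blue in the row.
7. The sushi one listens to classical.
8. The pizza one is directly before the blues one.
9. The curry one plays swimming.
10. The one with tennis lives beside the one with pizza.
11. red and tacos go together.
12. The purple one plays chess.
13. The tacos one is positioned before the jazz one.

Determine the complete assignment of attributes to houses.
Solution:

House | Music | Color | Food | Sport
------------------------------------
  1   | rock | red | tacos | tennis
  2   | jazz | purple | pizza | chess
  3   | blues | green | curry | swimming
  4   | classical | yellow | sushi | golf
  5   | pop | blue | pasta | soccer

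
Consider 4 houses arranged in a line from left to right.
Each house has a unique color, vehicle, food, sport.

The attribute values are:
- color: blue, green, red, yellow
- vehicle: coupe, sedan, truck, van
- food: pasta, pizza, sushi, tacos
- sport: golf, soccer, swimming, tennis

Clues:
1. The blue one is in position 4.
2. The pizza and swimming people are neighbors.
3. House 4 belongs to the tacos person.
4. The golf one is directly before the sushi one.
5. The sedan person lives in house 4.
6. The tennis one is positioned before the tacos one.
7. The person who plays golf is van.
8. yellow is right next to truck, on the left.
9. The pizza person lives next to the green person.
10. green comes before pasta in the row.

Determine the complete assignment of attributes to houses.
Solution:

House | Color | Vehicle | Food | Sport
--------------------------------------
  1   | yellow | van | pizza | golf
  2   | green | truck | sushi | swimming
  3   | red | coupe | pasta | tennis
  4   | blue | sedan | tacos | soccer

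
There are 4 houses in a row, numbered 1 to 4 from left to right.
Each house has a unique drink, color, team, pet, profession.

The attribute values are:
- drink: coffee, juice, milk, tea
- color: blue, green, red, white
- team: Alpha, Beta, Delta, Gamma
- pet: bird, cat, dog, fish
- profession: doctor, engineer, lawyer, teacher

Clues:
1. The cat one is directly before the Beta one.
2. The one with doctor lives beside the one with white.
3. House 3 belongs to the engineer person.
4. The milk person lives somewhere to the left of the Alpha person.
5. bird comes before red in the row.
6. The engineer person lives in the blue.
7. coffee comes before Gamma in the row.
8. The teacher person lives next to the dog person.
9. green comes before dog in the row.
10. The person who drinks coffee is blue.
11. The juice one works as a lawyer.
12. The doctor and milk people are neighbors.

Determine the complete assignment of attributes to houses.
Solution:

House | Drink | Color | Team | Pet | Profession
-----------------------------------------------
  1   | tea | green | Delta | cat | doctor
  2   | milk | white | Beta | bird | teacher
  3   | coffee | blue | Alpha | dog | engineer
  4   | juice | red | Gamma | fish | lawyer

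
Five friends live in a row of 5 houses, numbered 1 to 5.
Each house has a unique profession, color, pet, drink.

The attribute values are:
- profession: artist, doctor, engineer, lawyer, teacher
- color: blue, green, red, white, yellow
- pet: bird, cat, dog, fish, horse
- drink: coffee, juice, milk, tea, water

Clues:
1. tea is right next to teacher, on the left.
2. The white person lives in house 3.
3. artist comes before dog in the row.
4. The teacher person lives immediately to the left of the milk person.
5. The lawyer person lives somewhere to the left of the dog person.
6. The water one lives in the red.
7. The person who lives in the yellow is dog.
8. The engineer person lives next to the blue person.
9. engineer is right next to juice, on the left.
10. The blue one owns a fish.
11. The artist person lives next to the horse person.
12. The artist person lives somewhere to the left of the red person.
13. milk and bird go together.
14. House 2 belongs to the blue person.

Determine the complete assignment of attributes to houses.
Solution:

House | Profession | Color | Pet | Drink
----------------------------------------
  1   | engineer | green | cat | tea
  2   | teacher | blue | fish | juice
  3   | artist | white | bird | milk
  4   | lawyer | red | horse | water
  5   | doctor | yellow | dog | coffee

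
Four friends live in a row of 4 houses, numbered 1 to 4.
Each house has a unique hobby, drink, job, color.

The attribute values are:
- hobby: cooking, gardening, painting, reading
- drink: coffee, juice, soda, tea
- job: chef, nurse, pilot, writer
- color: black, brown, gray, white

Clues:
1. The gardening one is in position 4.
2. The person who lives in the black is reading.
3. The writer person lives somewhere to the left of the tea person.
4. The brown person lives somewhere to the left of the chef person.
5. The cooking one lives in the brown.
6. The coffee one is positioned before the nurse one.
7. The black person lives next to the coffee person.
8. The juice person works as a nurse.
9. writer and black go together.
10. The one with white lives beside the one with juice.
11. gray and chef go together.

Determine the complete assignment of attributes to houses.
Solution:

House | Hobby | Drink | Job | Color
-----------------------------------
  1   | reading | soda | writer | black
  2   | painting | coffee | pilot | white
  3   | cooking | juice | nurse | brown
  4   | gardening | tea | chef | gray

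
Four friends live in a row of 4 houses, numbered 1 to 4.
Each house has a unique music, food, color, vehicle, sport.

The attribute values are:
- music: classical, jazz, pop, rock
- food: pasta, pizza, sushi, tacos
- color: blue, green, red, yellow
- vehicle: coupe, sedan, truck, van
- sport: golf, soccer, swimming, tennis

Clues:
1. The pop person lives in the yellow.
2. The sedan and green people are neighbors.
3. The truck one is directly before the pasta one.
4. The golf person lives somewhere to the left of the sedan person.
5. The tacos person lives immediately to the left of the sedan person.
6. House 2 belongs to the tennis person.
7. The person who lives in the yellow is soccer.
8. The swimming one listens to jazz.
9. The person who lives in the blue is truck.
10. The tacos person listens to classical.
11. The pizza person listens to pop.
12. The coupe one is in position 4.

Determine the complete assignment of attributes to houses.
Solution:

House | Music | Food | Color | Vehicle | Sport
----------------------------------------------
  1   | classical | tacos | blue | truck | golf
  2   | rock | pasta | red | sedan | tennis
  3   | jazz | sushi | green | van | swimming
  4   | pop | pizza | yellow | coupe | soccer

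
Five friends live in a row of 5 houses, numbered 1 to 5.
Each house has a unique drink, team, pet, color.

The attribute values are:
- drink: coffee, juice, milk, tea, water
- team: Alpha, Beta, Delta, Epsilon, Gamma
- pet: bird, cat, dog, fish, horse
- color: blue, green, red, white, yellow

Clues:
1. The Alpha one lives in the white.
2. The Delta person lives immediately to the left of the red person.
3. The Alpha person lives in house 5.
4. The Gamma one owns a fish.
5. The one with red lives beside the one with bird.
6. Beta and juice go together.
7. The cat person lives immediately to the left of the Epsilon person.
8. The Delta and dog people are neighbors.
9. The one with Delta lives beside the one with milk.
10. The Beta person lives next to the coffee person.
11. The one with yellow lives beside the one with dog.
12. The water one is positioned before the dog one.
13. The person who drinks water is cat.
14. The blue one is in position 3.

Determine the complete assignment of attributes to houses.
Solution:

House | Drink | Team | Pet | Color
----------------------------------
  1   | water | Delta | cat | yellow
  2   | milk | Epsilon | dog | red
  3   | juice | Beta | bird | blue
  4   | coffee | Gamma | fish | green
  5   | tea | Alpha | horse | white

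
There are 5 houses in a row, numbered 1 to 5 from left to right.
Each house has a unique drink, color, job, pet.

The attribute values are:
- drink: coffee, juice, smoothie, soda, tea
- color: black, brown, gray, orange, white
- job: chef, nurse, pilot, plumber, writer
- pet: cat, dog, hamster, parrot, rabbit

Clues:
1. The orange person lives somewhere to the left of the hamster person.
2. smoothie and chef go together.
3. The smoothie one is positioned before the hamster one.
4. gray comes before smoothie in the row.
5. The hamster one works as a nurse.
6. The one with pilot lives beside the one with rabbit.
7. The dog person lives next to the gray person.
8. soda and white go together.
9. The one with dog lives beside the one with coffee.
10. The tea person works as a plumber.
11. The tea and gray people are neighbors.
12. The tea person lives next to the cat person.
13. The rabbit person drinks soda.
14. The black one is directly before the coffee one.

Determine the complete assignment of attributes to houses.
Solution:

House | Drink | Color | Job | Pet
---------------------------------
  1   | tea | black | plumber | dog
  2   | coffee | gray | pilot | cat
  3   | soda | white | writer | rabbit
  4   | smoothie | orange | chef | parrot
  5   | juice | brown | nurse | hamster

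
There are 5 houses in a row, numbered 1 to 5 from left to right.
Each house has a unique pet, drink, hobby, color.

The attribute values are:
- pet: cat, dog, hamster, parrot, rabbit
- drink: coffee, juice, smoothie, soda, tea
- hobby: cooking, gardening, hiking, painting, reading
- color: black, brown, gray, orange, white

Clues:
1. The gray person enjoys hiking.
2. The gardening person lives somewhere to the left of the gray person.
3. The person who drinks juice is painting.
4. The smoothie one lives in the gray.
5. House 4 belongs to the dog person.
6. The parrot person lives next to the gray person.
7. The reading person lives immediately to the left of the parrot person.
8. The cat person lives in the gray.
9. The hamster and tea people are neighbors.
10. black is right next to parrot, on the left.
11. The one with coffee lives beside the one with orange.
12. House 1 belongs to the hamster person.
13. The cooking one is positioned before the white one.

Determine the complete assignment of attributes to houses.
Solution:

House | Pet | Drink | Hobby | Color
-----------------------------------
  1   | hamster | coffee | reading | black
  2   | parrot | tea | gardening | orange
  3   | cat | smoothie | hiking | gray
  4   | dog | soda | cooking | brown
  5   | rabbit | juice | painting | white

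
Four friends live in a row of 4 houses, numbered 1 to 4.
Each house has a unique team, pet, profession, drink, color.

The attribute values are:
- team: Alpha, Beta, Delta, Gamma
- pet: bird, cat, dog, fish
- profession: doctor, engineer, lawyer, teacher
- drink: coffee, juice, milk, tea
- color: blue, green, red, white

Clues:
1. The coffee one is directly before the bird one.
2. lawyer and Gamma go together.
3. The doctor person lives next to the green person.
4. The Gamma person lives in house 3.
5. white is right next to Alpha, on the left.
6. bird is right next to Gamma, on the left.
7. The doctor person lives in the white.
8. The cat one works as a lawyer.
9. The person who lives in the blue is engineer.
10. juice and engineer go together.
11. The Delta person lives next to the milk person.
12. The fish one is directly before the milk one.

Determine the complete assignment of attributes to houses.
Solution:

House | Team | Pet | Profession | Drink | Color
-----------------------------------------------
  1   | Delta | fish | doctor | coffee | white
  2   | Alpha | bird | teacher | milk | green
  3   | Gamma | cat | lawyer | tea | red
  4   | Beta | dog | engineer | juice | blue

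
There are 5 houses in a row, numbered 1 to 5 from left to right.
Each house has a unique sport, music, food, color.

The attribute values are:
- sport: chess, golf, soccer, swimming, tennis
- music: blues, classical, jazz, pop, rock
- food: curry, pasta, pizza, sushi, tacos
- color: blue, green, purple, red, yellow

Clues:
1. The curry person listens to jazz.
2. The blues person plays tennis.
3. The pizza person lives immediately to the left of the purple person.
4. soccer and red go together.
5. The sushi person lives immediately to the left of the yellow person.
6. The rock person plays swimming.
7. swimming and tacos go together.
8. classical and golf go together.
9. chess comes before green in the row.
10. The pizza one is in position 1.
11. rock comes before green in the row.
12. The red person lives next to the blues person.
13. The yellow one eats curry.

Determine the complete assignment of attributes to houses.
Solution:

House | Sport | Music | Food | Color
------------------------------------
  1   | soccer | pop | pizza | red
  2   | tennis | blues | sushi | purple
  3   | chess | jazz | curry | yellow
  4   | swimming | rock | tacos | blue
  5   | golf | classical | pasta | green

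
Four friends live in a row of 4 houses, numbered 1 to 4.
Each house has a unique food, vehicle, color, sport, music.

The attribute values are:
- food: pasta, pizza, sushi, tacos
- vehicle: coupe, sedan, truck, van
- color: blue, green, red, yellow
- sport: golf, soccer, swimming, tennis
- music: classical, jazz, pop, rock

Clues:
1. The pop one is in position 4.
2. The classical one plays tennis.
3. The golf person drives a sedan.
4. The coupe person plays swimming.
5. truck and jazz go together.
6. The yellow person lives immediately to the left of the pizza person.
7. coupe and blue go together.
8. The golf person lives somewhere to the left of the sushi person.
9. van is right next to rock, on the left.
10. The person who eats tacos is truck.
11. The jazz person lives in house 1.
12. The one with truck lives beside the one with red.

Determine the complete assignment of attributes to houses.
Solution:

House | Food | Vehicle | Color | Sport | Music
----------------------------------------------
  1   | tacos | truck | yellow | soccer | jazz
  2   | pizza | van | red | tennis | classical
  3   | pasta | sedan | green | golf | rock
  4   | sushi | coupe | blue | swimming | pop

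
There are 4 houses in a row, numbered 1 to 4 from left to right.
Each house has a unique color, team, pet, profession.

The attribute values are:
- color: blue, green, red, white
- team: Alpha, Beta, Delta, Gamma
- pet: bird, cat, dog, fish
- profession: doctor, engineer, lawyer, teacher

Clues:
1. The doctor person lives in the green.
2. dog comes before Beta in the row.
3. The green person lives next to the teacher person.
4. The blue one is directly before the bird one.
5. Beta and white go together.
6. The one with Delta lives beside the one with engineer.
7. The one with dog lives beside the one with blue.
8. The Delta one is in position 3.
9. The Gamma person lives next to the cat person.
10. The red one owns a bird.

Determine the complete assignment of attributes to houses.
Solution:

House | Color | Team | Pet | Profession
---------------------------------------
  1   | green | Gamma | dog | doctor
  2   | blue | Alpha | cat | teacher
  3   | red | Delta | bird | lawyer
  4   | white | Beta | fish | engineer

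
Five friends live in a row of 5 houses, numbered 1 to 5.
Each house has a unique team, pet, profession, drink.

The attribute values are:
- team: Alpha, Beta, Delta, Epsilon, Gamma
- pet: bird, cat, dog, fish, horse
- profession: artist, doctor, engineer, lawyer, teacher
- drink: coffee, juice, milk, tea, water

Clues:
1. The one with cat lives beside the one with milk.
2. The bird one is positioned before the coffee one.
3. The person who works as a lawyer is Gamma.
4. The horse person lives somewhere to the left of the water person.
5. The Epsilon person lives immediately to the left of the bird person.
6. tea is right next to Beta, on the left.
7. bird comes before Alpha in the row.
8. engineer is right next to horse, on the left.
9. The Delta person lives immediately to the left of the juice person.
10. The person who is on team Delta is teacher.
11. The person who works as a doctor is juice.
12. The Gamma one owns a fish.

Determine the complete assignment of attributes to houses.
Solution:

House | Team | Pet | Profession | Drink
---------------------------------------
  1   | Epsilon | cat | artist | tea
  2   | Beta | bird | engineer | milk
  3   | Delta | horse | teacher | coffee
  4   | Alpha | dog | doctor | juice
  5   | Gamma | fish | lawyer | water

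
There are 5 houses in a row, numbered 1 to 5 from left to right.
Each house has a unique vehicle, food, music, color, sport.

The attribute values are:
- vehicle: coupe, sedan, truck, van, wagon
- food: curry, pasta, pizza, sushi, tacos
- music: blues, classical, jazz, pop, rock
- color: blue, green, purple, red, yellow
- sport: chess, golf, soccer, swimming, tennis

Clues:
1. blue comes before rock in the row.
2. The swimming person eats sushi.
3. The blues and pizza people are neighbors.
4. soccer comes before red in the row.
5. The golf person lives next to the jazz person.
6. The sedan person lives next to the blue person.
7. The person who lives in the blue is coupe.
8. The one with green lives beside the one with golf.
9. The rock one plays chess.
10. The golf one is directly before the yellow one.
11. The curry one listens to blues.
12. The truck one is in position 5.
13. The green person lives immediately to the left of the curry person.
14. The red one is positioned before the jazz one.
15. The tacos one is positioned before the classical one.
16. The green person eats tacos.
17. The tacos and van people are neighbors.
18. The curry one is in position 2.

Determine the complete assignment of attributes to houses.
Solution:

House | Vehicle | Food | Music | Color | Sport
----------------------------------------------
  1   | wagon | tacos | pop | green | soccer
  2   | van | curry | blues | red | golf
  3   | sedan | pizza | jazz | yellow | tennis
  4   | coupe | sushi | classical | blue | swimming
  5   | truck | pasta | rock | purple | chess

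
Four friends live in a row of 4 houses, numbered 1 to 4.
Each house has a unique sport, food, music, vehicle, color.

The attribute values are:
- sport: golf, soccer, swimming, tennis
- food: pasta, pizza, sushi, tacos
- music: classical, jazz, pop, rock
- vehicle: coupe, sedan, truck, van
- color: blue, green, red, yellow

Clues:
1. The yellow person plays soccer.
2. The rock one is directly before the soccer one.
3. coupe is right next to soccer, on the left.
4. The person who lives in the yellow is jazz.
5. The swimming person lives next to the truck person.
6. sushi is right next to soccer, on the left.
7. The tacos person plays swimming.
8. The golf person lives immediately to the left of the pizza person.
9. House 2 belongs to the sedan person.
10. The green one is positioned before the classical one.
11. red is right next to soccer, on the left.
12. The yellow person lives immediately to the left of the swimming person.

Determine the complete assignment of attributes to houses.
Solution:

House | Sport | Food | Music | Vehicle | Color
----------------------------------------------
  1   | golf | sushi | rock | coupe | red
  2   | soccer | pizza | jazz | sedan | yellow
  3   | swimming | tacos | pop | van | green
  4   | tennis | pasta | classical | truck | blue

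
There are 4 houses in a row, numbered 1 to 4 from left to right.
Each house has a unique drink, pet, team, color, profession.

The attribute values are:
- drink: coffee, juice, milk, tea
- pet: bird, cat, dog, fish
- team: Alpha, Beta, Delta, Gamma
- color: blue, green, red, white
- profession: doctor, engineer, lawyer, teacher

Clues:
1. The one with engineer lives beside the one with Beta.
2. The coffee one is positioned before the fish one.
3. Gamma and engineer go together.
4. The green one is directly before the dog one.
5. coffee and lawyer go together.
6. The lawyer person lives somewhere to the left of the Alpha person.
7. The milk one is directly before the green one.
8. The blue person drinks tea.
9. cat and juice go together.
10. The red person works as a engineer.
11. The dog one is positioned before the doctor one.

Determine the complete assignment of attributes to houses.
Solution:

House | Drink | Pet | Team | Color | Profession
-----------------------------------------------
  1   | milk | bird | Gamma | red | engineer
  2   | juice | cat | Beta | green | teacher
  3   | coffee | dog | Delta | white | lawyer
  4   | tea | fish | Alpha | blue | doctor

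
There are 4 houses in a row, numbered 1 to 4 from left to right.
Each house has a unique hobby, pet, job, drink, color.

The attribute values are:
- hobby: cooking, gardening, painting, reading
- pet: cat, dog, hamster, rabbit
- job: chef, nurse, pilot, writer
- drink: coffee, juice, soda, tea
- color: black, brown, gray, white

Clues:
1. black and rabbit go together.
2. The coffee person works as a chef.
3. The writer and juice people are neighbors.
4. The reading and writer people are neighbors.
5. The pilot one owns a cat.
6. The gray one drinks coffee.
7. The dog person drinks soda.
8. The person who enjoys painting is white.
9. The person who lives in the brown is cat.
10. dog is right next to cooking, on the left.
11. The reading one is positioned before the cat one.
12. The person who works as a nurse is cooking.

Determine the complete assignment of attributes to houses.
Solution:

House | Hobby | Pet | Job | Drink | Color
-----------------------------------------
  1   | reading | hamster | chef | coffee | gray
  2   | painting | dog | writer | soda | white
  3   | cooking | rabbit | nurse | juice | black
  4   | gardening | cat | pilot | tea | brown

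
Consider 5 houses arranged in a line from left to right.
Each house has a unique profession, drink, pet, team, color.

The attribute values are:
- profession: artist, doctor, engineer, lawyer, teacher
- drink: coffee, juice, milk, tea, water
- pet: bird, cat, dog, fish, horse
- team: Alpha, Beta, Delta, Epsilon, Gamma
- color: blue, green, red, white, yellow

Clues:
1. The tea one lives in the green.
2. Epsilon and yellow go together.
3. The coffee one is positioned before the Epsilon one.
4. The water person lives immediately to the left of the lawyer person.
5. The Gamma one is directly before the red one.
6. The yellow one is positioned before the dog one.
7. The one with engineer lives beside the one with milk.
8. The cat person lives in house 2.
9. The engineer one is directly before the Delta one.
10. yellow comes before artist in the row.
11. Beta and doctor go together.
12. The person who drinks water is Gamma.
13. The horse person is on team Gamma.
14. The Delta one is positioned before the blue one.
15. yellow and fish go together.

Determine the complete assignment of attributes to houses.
Solution:

House | Profession | Drink | Pet | Team | Color
-----------------------------------------------
  1   | engineer | water | horse | Gamma | white
  2   | lawyer | milk | cat | Delta | red
  3   | doctor | coffee | bird | Beta | blue
  4   | teacher | juice | fish | Epsilon | yellow
  5   | artist | tea | dog | Alpha | green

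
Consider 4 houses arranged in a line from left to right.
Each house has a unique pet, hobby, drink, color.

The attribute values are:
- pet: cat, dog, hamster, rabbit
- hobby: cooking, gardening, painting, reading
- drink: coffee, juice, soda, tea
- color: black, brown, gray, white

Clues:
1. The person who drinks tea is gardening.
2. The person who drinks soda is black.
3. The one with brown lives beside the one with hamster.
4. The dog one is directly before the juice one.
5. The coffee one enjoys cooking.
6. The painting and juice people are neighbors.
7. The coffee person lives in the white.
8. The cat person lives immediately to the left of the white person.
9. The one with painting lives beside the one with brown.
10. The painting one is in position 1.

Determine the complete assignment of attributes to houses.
Solution:

House | Pet | Hobby | Drink | Color
-----------------------------------
  1   | dog | painting | soda | black
  2   | cat | reading | juice | brown
  3   | hamster | cooking | coffee | white
  4   | rabbit | gardening | tea | gray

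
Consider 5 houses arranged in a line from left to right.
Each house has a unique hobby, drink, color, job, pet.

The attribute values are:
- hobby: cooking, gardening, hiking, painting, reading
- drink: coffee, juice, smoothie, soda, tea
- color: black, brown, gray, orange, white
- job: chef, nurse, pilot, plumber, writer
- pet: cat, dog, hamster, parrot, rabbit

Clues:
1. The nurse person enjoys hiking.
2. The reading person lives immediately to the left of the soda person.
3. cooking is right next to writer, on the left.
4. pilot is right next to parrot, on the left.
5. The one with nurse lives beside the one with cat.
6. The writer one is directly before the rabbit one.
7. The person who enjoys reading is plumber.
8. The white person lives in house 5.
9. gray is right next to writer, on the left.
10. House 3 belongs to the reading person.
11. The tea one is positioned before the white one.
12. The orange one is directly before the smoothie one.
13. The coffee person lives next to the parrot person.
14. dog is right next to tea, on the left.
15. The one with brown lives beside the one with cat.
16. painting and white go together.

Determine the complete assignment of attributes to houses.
Solution:

House | Hobby | Drink | Color | Job | Pet
-----------------------------------------
  1   | cooking | coffee | gray | pilot | dog
  2   | gardening | tea | orange | writer | parrot
  3   | reading | smoothie | black | plumber | rabbit
  4   | hiking | soda | brown | nurse | hamster
  5   | painting | juice | white | chef | cat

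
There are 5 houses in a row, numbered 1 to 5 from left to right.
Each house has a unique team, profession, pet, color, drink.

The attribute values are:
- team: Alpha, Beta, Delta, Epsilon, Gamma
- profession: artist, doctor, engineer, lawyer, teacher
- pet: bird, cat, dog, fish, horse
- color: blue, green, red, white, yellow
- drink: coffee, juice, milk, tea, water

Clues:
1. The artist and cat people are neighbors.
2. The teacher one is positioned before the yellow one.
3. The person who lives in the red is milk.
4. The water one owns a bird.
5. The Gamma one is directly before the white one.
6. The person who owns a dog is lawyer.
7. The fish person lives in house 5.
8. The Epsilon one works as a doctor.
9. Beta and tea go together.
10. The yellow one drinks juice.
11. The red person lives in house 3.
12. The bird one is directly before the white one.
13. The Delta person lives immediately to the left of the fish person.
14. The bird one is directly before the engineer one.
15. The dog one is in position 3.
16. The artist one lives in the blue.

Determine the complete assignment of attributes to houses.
Solution:

House | Team | Profession | Pet | Color | Drink
-----------------------------------------------
  1   | Gamma | artist | bird | blue | water
  2   | Beta | engineer | cat | white | tea
  3   | Alpha | lawyer | dog | red | milk
  4   | Delta | teacher | horse | green | coffee
  5   | Epsilon | doctor | fish | yellow | juice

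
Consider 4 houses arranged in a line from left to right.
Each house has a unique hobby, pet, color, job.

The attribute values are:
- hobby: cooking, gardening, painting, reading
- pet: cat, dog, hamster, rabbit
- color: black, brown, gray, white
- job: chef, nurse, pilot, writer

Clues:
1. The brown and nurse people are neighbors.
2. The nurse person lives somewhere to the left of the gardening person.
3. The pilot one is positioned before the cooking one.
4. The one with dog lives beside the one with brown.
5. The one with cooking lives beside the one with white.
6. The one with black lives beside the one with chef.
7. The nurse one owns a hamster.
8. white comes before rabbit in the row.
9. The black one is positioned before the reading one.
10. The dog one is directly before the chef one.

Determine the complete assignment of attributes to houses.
Solution:

House | Hobby | Pet | Color | Job
---------------------------------
  1   | painting | dog | black | pilot
  2   | cooking | cat | brown | chef
  3   | reading | hamster | white | nurse
  4   | gardening | rabbit | gray | writer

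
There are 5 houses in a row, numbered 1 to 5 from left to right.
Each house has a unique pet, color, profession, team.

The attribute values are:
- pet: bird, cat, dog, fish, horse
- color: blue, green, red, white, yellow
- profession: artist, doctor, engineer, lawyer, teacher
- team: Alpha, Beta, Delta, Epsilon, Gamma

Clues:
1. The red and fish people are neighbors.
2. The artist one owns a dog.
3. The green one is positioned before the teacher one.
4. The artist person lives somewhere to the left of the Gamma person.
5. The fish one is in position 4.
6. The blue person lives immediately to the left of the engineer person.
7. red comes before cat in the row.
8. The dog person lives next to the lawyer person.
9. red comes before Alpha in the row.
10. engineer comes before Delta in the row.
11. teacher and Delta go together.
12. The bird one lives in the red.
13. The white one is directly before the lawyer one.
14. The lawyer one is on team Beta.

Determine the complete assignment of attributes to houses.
Solution:

House | Pet | Color | Profession | Team
---------------------------------------
  1   | dog | white | artist | Epsilon
  2   | horse | blue | lawyer | Beta
  3   | bird | red | engineer | Gamma
  4   | fish | green | doctor | Alpha
  5   | cat | yellow | teacher | Delta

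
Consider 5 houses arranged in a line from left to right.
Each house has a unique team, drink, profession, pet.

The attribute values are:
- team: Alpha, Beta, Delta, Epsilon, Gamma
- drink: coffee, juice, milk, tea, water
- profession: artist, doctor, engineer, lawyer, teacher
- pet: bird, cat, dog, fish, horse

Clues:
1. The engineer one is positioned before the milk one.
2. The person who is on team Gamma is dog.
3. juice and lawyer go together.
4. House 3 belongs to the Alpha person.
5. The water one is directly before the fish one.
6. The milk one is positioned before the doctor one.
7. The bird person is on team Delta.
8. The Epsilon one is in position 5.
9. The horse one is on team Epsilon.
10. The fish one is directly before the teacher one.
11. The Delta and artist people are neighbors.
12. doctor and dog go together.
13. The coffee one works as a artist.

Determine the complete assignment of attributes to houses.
Solution:

House | Team | Drink | Profession | Pet
---------------------------------------
  1   | Delta | water | engineer | bird
  2   | Beta | coffee | artist | fish
  3   | Alpha | milk | teacher | cat
  4   | Gamma | tea | doctor | dog
  5   | Epsilon | juice | lawyer | horse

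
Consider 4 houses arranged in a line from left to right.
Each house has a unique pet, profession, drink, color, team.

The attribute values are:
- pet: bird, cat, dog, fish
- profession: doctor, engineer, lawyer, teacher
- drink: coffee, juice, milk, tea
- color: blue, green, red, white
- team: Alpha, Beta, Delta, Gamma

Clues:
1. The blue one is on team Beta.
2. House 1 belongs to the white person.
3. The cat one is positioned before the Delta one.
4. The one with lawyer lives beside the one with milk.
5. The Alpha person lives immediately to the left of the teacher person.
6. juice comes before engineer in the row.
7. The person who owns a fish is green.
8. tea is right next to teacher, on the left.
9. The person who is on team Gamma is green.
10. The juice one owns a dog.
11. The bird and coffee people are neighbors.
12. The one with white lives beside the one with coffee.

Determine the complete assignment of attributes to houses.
Solution:

House | Pet | Profession | Drink | Color | Team
-----------------------------------------------
  1   | bird | doctor | tea | white | Alpha
  2   | cat | teacher | coffee | blue | Beta
  3   | dog | lawyer | juice | red | Delta
  4   | fish | engineer | milk | green | Gamma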